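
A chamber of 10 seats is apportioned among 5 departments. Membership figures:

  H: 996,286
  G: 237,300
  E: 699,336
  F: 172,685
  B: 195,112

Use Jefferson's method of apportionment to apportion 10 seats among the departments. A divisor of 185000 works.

With modified divisor 185000: modified quotas H 5.385, G 1.283, E 3.780, F 0.933, B 1.055.
Rounding down: H 5, G 1, E 3, F 0, B 1 (total 10).

H: 5, G: 1, E: 3, F: 0, B: 1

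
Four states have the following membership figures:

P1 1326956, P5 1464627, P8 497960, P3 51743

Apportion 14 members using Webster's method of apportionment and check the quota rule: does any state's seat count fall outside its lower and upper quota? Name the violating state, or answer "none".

none

Standard quotas: P1 5.560, P5 6.137, P8 2.086, P3 0.217.
Webster allocation: P1 6, P5 6, P8 2, P3 0.
Every allocation lies between the lower and upper quota.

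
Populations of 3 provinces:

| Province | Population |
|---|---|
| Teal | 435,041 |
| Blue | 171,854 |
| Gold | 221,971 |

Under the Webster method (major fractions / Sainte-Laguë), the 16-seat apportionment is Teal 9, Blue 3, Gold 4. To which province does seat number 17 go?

Priority for the next seat is population ÷ (current seats + 0.5).
Priorities: Teal 45793.789, Blue 49101.143, Gold 49326.889.
Highest priority: Gold.

Gold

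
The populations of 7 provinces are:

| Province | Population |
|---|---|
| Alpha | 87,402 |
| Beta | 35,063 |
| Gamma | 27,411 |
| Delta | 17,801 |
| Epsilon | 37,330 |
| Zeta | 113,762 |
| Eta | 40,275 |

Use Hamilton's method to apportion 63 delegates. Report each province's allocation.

Total 359044; standard divisor 359044/63 ≈ 5699.111.
Standard quotas: Alpha 15.3361, Beta 6.1524, Gamma 4.8097, Delta 3.1235, Epsilon 6.5501, Zeta 19.9614, Eta 7.0669.
Lower quotas: Alpha 15, Beta 6, Gamma 4, Delta 3, Epsilon 6, Zeta 19, Eta 7 (sum 60, leaving 3 seats).
Remainders in descending order: Zeta 0.9614, Gamma 0.8097, Epsilon 0.5501, Alpha 0.3361, Beta 0.1524, Delta 0.1235, Eta 0.0669.
The surplus seats go to Zeta, Gamma, Epsilon.

Alpha 15, Beta 6, Gamma 5, Delta 3, Epsilon 7, Zeta 20, Eta 7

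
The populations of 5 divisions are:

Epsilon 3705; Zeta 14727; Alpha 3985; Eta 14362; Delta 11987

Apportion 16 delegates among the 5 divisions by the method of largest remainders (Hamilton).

Standard divisor: 48766 ÷ 16 ≈ 3047.875.
Standard quotas: Epsilon 1.2156, Zeta 4.8319, Alpha 1.3075, Eta 4.7121, Delta 3.9329.
Lower quotas: Epsilon 1, Zeta 4, Alpha 1, Eta 4, Delta 3 (sum 13, leaving 3 seats).
Remainders in descending order: Delta 0.9329, Zeta 0.8319, Eta 0.7121, Alpha 0.3075, Epsilon 0.2156.
Largest remainders: Delta, Zeta, Eta receive the extra seats.

Epsilon: 1, Zeta: 5, Alpha: 1, Eta: 5, Delta: 4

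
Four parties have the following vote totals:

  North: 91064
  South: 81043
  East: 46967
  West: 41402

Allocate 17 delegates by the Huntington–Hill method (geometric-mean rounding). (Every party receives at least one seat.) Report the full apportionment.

With divisor 15711: modified quotas North 5.796, South 5.158, East 2.989, West 2.635.
Geometric-mean thresholds: North √(5·6)=5.477, South √(5·6)=5.477, East √(2·3)=2.449, West √(2·3)=2.449.
Each quota rounded against its threshold gives North 6, South 5, East 3, West 3 (total 17).

North=6; South=5; East=3; West=3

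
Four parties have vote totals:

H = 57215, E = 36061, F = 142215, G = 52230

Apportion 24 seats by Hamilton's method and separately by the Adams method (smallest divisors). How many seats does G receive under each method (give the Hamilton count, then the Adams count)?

4 and 5

Hamilton: H 5, E 3, F 12, G 4.
Adams: H 5, E 3, F 11, G 5.
G gets 4 under Hamilton and 5 under Adams.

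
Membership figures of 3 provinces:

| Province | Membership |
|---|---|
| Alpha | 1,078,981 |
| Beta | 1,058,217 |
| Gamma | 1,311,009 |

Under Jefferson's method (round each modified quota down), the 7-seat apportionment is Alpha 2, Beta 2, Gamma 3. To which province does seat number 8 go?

Priority for the next seat is population ÷ (current seats + 1).
Priorities: Alpha 359660.333, Beta 352739.000, Gamma 327752.250.
Highest priority: Alpha.

Alpha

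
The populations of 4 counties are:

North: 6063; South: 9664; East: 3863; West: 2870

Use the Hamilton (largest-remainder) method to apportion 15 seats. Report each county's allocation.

North: 4, South: 6, East: 3, West: 2

Standard divisor: 22460 ÷ 15 ≈ 1497.333.
Standard quotas: North 4.0492, South 6.4541, East 2.5799, West 1.9167.
Lower quotas: North 4, South 6, East 2, West 1 (sum 13, leaving 2 seats).
Remainders in descending order: West 0.9167, East 0.5799, South 0.4541, North 0.0492.
The surplus seats go to West, East.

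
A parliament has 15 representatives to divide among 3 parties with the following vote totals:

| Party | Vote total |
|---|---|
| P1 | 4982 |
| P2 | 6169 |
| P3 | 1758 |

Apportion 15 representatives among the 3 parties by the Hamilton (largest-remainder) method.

Total 12909; standard divisor 12909/15 ≈ 860.6.
Standard quotas: P1 5.7890, P2 7.1683, P3 2.0428.
Lower quotas: P1 5, P2 7, P3 2 (sum 14, leaving 1 seat).
Remainders in descending order: P1 0.7890, P2 0.1683, P3 0.0428.
Largest remainder: P1 receives the extra seat.

P1 6, P2 7, P3 2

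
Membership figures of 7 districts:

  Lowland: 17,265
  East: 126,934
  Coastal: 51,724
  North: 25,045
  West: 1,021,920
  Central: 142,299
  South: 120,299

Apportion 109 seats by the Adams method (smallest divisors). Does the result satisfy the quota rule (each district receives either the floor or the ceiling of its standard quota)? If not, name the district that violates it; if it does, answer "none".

West

Standard quotas: Lowland 1.250, East 9.190, Coastal 3.745, North 1.813, West 73.989, Central 10.303, South 8.710.
Adams allocation: Lowland 2, East 9, Coastal 4, North 2, West 72, Central 11, South 9.
West has quota 73.989 (lower 73, upper 74) but receives 72 — outside the quota interval.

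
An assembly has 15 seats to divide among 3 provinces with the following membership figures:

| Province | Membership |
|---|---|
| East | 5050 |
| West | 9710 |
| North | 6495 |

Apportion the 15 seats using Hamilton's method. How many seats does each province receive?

East=3, West=7, North=5

Total 21255; standard divisor 21255/15 = 1417.
Standard quotas: East 3.5639, West 6.8525, North 4.5836.
Lower quotas: East 3, West 6, North 4 (sum 13, leaving 2 seats).
Remainders in descending order: West 0.8525, North 0.5836, East 0.5639.
The surplus seats go to West, North.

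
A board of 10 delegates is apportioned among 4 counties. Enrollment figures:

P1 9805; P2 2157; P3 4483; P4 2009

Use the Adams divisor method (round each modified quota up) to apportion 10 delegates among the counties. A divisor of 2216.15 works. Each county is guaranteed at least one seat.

P1 5; P2 1; P3 3; P4 1

With modified divisor 2216.15: modified quotas P1 4.424, P2 0.973, P3 2.023, P4 0.907.
Rounding up: P1 5, P2 1, P3 3, P4 1 (total 10).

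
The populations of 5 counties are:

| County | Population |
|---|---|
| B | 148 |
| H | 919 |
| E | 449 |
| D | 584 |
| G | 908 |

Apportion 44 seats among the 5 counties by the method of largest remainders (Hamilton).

B=2, H=13, E=7, D=9, G=13

Total 3008; standard divisor 3008/44 ≈ 68.364.
Standard quotas: B 2.165, H 13.443, E 6.568, D 8.543, G 13.282.
Lower quotas: B 2, H 13, E 6, D 8, G 13 (sum 42, leaving 2 seats).
Remainders in descending order: E 0.568, D 0.543, H 0.443, G 0.282, B 0.165.
The surplus seats go to E, D.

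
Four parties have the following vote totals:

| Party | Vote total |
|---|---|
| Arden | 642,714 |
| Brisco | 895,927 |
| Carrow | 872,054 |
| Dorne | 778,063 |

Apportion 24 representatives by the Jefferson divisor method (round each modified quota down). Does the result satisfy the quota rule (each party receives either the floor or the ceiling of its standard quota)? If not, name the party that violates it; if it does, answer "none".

none

Standard quotas: Arden 4.837, Brisco 6.743, Carrow 6.563, Dorne 5.856.
Jefferson allocation: Arden 5, Brisco 7, Carrow 6, Dorne 6.
Every allocation lies between the lower and upper quota.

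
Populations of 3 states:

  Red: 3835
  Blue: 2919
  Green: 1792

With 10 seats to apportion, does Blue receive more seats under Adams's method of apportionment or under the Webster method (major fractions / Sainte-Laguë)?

Adams: Red 4, Blue 4, Green 2.
Webster: Red 5, Blue 3, Green 2.
Blue gets 4 under Adams and 3 under Webster.

Adams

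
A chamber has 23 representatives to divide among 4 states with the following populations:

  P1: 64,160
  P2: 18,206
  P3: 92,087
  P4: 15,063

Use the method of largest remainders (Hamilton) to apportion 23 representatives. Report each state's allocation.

P1: 8; P2: 2; P3: 11; P4: 2

Standard divisor: 189516 ÷ 23 ≈ 8239.826.
Standard quotas: P1 7.7866, P2 2.2095, P3 11.1758, P4 1.8281.
Lower quotas: P1 7, P2 2, P3 11, P4 1 (sum 21, leaving 2 seats).
Remainders in descending order: P4 0.8281, P1 0.7866, P2 0.2095, P3 0.1758.
The surplus seats go to P4, P1.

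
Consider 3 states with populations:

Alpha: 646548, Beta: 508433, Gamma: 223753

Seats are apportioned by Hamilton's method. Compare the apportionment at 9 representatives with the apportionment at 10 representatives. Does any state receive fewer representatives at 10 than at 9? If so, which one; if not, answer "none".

Gamma

At 9 seats: Alpha 4, Beta 3, Gamma 2.
At 10 seats: Alpha 5, Beta 4, Gamma 1.
Gamma drops from 2 to 1.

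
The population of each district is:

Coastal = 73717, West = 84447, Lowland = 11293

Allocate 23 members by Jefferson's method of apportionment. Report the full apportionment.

Coastal 10, West 12, Lowland 1

Standard divisor 169457/23 ≈ 7367.696; standard quotas: Coastal 10.005, West 11.462, Lowland 1.533.
Rounding down gives 10, 11, 1 = 22 seats, so the divisor must be adjusted.
With modified divisor 6900: modified quotas Coastal 10.684, West 12.239, Lowland 1.637.
Rounding down: Coastal 10, West 12, Lowland 1 (total 23).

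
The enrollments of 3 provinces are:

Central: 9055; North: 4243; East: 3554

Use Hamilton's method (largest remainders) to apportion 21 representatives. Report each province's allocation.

The standard divisor is 16852/21 ≈ 802.476.
Standard quotas: Central 11.2838, North 5.2874, East 4.4288.
Lower quotas: Central 11, North 5, East 4 (sum 20, leaving 1 seat).
Remainders in descending order: East 0.4288, North 0.2874, Central 0.2838.
The surplus seat goes to East.

Central: 11, North: 5, East: 5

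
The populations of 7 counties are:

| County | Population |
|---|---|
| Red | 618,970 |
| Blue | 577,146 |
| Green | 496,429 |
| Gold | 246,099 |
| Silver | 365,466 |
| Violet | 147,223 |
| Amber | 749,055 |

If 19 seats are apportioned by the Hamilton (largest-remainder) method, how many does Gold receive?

2

The standard divisor is 3200388/19 ≈ 168441.474.
Standard quotas: Red 3.6747, Blue 3.4264, Green 2.9472, Gold 1.4610, Silver 2.1697, Violet 0.8740, Amber 4.4470.
Lower quotas: Red 3, Blue 3, Green 2, Gold 1, Silver 2, Violet 0, Amber 4 (sum 15, leaving 4 seats).
Remainders in descending order: Green 0.9472, Violet 0.8740, Red 0.6747, Gold 0.4610, Amber 0.4470, Blue 0.4264, Silver 0.1697.
Largest remainders: Green, Violet, Red, Gold receive the extra seats.
Gold receives 2.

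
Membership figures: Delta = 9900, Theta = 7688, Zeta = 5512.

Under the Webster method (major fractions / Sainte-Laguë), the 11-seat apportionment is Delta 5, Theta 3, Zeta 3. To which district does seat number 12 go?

Priority for the next seat is population ÷ (current seats + 0.5).
Priorities: Delta 1800.000, Theta 2196.571, Zeta 1574.857.
Highest priority: Theta.

Theta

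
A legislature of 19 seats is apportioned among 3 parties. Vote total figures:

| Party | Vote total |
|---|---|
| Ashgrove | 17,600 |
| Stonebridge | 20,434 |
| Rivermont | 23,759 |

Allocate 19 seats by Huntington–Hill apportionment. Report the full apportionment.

With divisor 3194: modified quotas Ashgrove 5.510, Stonebridge 6.398, Rivermont 7.439.
Geometric-mean thresholds: Ashgrove √(5·6)=5.477, Stonebridge √(6·7)=6.481, Rivermont √(7·8)=7.483.
Each quota rounded against its threshold gives Ashgrove 6, Stonebridge 6, Rivermont 7 (total 19).

Ashgrove=6; Stonebridge=6; Rivermont=7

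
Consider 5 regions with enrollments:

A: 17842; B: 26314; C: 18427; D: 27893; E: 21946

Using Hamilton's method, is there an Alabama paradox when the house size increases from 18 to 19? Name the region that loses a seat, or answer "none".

none

At 18 seats: A 3, B 4, C 3, D 4, E 4.
At 19 seats: A 3, B 4, C 3, D 5, E 4.
No region's allocation decreased.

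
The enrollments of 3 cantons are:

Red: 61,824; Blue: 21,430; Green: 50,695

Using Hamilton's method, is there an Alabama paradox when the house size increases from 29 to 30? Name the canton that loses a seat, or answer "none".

At 29 seats: Red 13, Blue 5, Green 11.
At 30 seats: Red 14, Blue 5, Green 11.
No canton's allocation decreased.

none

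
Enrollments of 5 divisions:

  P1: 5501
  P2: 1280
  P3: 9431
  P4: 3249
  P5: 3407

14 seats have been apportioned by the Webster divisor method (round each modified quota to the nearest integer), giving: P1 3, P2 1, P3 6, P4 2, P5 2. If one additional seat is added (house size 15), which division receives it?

Priority for the next seat is population ÷ (current seats + 0.5).
Priorities: P1 1571.714, P2 853.333, P3 1450.923, P4 1299.600, P5 1362.800.
Highest priority: P1.

P1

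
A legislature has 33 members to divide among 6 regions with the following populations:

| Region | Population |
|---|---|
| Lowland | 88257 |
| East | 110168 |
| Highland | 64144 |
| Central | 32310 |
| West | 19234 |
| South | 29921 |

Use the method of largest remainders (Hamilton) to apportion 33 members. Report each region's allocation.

Standard divisor: 344034 ÷ 33 ≈ 10425.273.
Standard quotas: Lowland 8.4657, East 10.5674, Highland 6.1527, Central 3.0992, West 1.8449, South 2.8700.
Lower quotas: Lowland 8, East 10, Highland 6, Central 3, West 1, South 2 (sum 30, leaving 3 seats).
Remainders in descending order: South 0.8700, West 0.8449, East 0.5674, Lowland 0.4657, Highland 0.1527, Central 0.0992.
Largest remainders: South, West, East receive the extra seats.

Lowland 8; East 11; Highland 6; Central 3; West 2; South 3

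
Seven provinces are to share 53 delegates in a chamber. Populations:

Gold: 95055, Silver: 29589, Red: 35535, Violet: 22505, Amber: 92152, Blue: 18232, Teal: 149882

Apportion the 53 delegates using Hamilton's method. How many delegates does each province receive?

Gold: 11, Silver: 4, Red: 4, Violet: 3, Amber: 11, Blue: 2, Teal: 18

Total 442950; standard divisor 442950/53 ≈ 8357.547.
Standard quotas: Gold 11.3736, Silver 3.5404, Red 4.2518, Violet 2.6928, Amber 11.0262, Blue 2.1815, Teal 17.9337.
Lower quotas: Gold 11, Silver 3, Red 4, Violet 2, Amber 11, Blue 2, Teal 17 (sum 50, leaving 3 seats).
Remainders in descending order: Teal 0.9337, Violet 0.6928, Silver 0.5404, Gold 0.3736, Red 0.2518, Blue 0.1815, Amber 0.0262.
The surplus seats go to Teal, Violet, Silver.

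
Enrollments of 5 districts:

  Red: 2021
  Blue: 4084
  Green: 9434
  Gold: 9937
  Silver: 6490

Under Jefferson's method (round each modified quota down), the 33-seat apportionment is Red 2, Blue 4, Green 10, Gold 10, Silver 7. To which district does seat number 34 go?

Gold

Priority for the next seat is population ÷ (current seats + 1).
Priorities: Red 673.667, Blue 816.800, Green 857.636, Gold 903.364, Silver 811.250.
Highest priority: Gold.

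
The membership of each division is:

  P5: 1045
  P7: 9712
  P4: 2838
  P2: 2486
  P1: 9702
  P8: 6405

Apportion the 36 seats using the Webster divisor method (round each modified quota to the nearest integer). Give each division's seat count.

P5 1, P7 11, P4 3, P2 3, P1 11, P8 7

Standard divisor 32188/36 ≈ 894.111; standard quotas: P5 1.169, P7 10.862, P4 3.174, P2 2.780, P1 10.851, P8 7.164.
Rounding to the nearest integer gives P5 1, P7 11, P4 3, P2 3, P1 11, P8 7 — total 36, matching the house size, so no adjustment is needed.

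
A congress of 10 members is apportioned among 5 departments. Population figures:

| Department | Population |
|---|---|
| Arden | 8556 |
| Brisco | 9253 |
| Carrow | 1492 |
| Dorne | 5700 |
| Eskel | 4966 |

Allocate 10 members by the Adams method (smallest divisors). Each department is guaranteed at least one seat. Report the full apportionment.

Arden: 2, Brisco: 3, Carrow: 1, Dorne: 2, Eskel: 2

Standard divisor 29967/10 ≈ 2996.7; standard quotas: Arden 2.855, Brisco 3.088, Carrow 0.498, Dorne 1.902, Eskel 1.657.
Rounding up gives 3, 4, 1, 2, 2 = 12 seats, so the divisor must be adjusted.
With modified divisor 4500: modified quotas Arden 1.901, Brisco 2.056, Carrow 0.332, Dorne 1.267, Eskel 1.104.
Rounding up: Arden 2, Brisco 3, Carrow 1, Dorne 2, Eskel 2 (total 10).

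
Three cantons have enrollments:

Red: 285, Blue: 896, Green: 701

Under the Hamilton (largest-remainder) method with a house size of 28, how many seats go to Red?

The standard divisor is 1882/28 ≈ 67.214.
Standard quotas: Red 4.240, Blue 13.330, Green 10.429.
Lower quotas: Red 4, Blue 13, Green 10 (sum 27, leaving 1 seat).
Remainders in descending order: Green 0.429, Blue 0.330, Red 0.240.
The surplus seat goes to Green.
Red receives 4.

4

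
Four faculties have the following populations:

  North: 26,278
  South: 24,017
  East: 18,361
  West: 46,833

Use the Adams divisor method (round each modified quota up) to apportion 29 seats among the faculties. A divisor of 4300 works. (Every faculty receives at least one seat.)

With modified divisor 4300: modified quotas North 6.111, South 5.585, East 4.270, West 10.891.
Rounding up: North 7, South 6, East 5, West 11 (total 29).

North 7, South 6, East 5, West 11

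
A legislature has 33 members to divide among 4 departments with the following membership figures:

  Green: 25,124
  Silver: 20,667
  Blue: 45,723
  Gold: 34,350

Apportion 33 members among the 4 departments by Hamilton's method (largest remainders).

Green=7, Silver=5, Blue=12, Gold=9

Standard divisor: 125864 ÷ 33 ≈ 3814.061.
Standard quotas: Green 6.5872, Silver 5.4186, Blue 11.9880, Gold 9.0061.
Lower quotas: Green 6, Silver 5, Blue 11, Gold 9 (sum 31, leaving 2 seats).
Remainders in descending order: Blue 0.9880, Green 0.5872, Silver 0.4186, Gold 0.0061.
The surplus seats go to Blue, Green.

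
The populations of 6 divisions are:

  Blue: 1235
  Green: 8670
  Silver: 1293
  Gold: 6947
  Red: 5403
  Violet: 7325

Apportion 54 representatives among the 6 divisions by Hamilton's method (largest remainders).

Total 30873; standard divisor 30873/54 ≈ 571.722.
Standard quotas: Blue 2.1601, Green 15.1647, Silver 2.2616, Gold 12.1510, Red 9.4504, Violet 12.8122.
Lower quotas: Blue 2, Green 15, Silver 2, Gold 12, Red 9, Violet 12 (sum 52, leaving 2 seats).
Remainders in descending order: Violet 0.8122, Red 0.4504, Silver 0.2616, Green 0.1647, Blue 0.1601, Gold 0.1510.
Largest remainders: Violet, Red receive the extra seats.

Blue 2, Green 15, Silver 2, Gold 12, Red 10, Violet 13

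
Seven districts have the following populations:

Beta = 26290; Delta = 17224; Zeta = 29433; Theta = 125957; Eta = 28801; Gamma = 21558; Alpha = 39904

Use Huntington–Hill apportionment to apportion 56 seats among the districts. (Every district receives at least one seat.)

Beta 5, Delta 3, Zeta 6, Theta 24, Eta 6, Gamma 4, Alpha 8

With divisor 5200: modified quotas Beta 5.056, Delta 3.312, Zeta 5.660, Theta 24.223, Eta 5.539, Gamma 4.146, Alpha 7.674.
Geometric-mean thresholds: Beta √(5·6)=5.477, Delta √(3·4)=3.464, Zeta √(5·6)=5.477, Theta √(24·25)=24.495, Eta √(5·6)=5.477, Gamma √(4·5)=4.472, Alpha √(7·8)=7.483.
Each quota rounded against its threshold gives Beta 5, Delta 3, Zeta 6, Theta 24, Eta 6, Gamma 4, Alpha 8 (total 56).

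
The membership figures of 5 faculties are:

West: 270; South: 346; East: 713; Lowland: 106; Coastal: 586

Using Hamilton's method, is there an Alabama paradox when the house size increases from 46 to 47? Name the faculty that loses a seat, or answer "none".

At 46 seats: West 6, South 8, East 16, Lowland 3, Coastal 13.
At 47 seats: West 6, South 8, East 17, Lowland 2, Coastal 14.
Lowland drops from 3 to 2.

Lowland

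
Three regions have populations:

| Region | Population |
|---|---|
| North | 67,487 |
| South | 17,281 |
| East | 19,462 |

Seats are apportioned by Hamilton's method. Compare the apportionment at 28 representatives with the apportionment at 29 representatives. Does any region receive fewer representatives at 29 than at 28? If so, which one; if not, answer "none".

At 28 seats: North 18, South 5, East 5.
At 29 seats: North 19, South 5, East 5.
No region's allocation decreased.

none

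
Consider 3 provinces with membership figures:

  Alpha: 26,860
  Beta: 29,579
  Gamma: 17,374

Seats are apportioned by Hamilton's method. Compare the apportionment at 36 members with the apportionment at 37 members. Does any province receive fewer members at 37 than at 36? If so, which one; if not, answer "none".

At 36 seats: Alpha 13, Beta 14, Gamma 9.
At 37 seats: Alpha 13, Beta 15, Gamma 9.
No province's allocation decreased.

none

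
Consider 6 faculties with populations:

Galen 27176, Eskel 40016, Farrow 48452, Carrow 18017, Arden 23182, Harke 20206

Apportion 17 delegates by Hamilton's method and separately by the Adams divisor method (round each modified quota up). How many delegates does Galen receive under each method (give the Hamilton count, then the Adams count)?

Hamilton: Galen 2, Eskel 4, Farrow 5, Carrow 2, Arden 2, Harke 2.
Adams: Galen 3, Eskel 4, Farrow 4, Carrow 2, Arden 2, Harke 2.
Galen gets 2 under Hamilton and 3 under Adams.

2 and 3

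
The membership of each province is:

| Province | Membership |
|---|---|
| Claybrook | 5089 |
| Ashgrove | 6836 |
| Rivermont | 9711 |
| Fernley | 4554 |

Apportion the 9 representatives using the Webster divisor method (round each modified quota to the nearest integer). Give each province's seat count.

Standard divisor 26190/9 ≈ 2910; standard quotas: Claybrook 1.749, Ashgrove 2.349, Rivermont 3.337, Fernley 1.565.
Rounding to the nearest integer gives Claybrook 2, Ashgrove 2, Rivermont 3, Fernley 2 — total 9, matching the house size, so no adjustment is needed.

Claybrook 2, Ashgrove 2, Rivermont 3, Fernley 2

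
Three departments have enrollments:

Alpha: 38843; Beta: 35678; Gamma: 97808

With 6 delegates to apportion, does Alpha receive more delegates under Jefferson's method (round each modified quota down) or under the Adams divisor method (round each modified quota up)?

Jefferson: Alpha 1, Beta 1, Gamma 4.
Adams: Alpha 2, Beta 1, Gamma 3.
Alpha gets 1 under Jefferson and 2 under Adams.

Adams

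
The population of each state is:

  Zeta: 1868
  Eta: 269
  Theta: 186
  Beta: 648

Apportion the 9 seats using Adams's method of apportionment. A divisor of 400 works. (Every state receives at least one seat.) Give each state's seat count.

With modified divisor 400: modified quotas Zeta 4.670, Eta 0.672, Theta 0.465, Beta 1.620.
Rounding up: Zeta 5, Eta 1, Theta 1, Beta 2 (total 9).

Zeta 5, Eta 1, Theta 1, Beta 2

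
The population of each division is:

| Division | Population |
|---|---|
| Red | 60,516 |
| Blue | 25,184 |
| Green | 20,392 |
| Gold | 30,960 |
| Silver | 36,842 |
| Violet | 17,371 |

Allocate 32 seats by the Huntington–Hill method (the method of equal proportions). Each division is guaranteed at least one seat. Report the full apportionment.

Red: 10, Blue: 4, Green: 4, Gold: 5, Silver: 6, Violet: 3

With divisor 5828: modified quotas Red 10.384, Blue 4.321, Green 3.499, Gold 5.312, Silver 6.322, Violet 2.981.
Geometric-mean thresholds: Red √(10·11)=10.488, Blue √(4·5)=4.472, Green √(3·4)=3.464, Gold √(5·6)=5.477, Silver √(6·7)=6.481, Violet √(2·3)=2.449.
Each quota rounded against its threshold gives Red 10, Blue 4, Green 4, Gold 5, Silver 6, Violet 3 (total 32).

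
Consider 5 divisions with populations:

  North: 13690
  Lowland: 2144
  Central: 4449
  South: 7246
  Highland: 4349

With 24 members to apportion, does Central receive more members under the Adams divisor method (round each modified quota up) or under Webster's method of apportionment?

Adams

Adams: North 10, Lowland 2, Central 4, South 5, Highland 3.
Webster: North 10, Lowland 2, Central 3, South 6, Highland 3.
Central gets 4 under Adams and 3 under Webster.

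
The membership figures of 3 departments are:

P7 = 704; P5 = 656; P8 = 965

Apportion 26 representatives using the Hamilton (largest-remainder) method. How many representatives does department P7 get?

8

Standard divisor: 2325 ÷ 26 ≈ 89.423.
Standard quotas: P7 7.873, P5 7.336, P8 10.791.
Lower quotas: P7 7, P5 7, P8 10 (sum 24, leaving 2 seats).
Remainders in descending order: P7 0.873, P8 0.791, P5 0.336.
Largest remainders: P7, P8 receive the extra seats.
P7 receives 8.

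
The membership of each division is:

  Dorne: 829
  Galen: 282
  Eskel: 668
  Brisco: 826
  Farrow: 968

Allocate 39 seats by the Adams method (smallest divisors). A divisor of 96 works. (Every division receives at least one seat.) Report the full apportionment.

With modified divisor 96: modified quotas Dorne 8.635, Galen 2.938, Eskel 6.958, Brisco 8.604, Farrow 10.083.
Rounding up: Dorne 9, Galen 3, Eskel 7, Brisco 9, Farrow 11 (total 39).

Dorne=9, Galen=3, Eskel=7, Brisco=9, Farrow=11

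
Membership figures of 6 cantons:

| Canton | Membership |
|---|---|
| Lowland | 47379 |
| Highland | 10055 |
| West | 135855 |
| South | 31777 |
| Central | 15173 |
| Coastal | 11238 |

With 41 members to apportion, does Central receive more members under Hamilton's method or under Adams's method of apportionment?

Hamilton: Lowland 8, Highland 2, West 22, South 5, Central 2, Coastal 2.
Adams: Lowland 8, Highland 2, West 21, South 5, Central 3, Coastal 2.
Central gets 2 under Hamilton and 3 under Adams.

Adams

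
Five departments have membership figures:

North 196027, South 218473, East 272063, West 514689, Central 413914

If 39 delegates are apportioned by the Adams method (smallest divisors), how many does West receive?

Standard divisor 1615166/39 ≈ 41414.513; standard quotas: North 4.733, South 5.275, East 6.569, West 12.428, Central 9.994.
Rounding up gives 5, 6, 7, 13, 10 = 41 seats, so the divisor must be adjusted.
With modified divisor 44500: modified quotas North 4.405, South 4.910, East 6.114, West 11.566, Central 9.301.
Rounding up: North 5, South 5, East 7, West 12, Central 10 (total 39).
West receives 12.

12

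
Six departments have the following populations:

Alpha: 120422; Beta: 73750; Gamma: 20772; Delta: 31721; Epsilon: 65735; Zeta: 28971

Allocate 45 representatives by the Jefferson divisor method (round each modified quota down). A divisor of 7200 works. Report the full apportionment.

With modified divisor 7200: modified quotas Alpha 16.725, Beta 10.243, Gamma 2.885, Delta 4.406, Epsilon 9.130, Zeta 4.024.
Rounding down: Alpha 16, Beta 10, Gamma 2, Delta 4, Epsilon 9, Zeta 4 (total 45).

Alpha 16, Beta 10, Gamma 2, Delta 4, Epsilon 9, Zeta 4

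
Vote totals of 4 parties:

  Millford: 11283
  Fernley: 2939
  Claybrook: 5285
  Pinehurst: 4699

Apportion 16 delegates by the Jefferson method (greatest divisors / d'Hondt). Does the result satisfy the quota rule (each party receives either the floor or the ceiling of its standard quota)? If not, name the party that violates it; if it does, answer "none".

none

Standard quotas: Millford 7.458, Fernley 1.943, Claybrook 3.493, Pinehurst 3.106.
Jefferson allocation: Millford 8, Fernley 2, Claybrook 3, Pinehurst 3.
Every allocation lies between the lower and upper quota.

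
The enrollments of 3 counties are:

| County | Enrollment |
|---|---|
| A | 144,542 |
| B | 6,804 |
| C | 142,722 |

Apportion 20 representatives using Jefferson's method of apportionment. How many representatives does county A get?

Standard divisor 294068/20 ≈ 14703.4; standard quotas: A 9.831, B 0.463, C 9.707.
Rounding down gives 9, 0, 9 = 18 seats, so the divisor must be adjusted.
With modified divisor 13700: modified quotas A 10.551, B 0.497, C 10.418.
Rounding down: A 10, B 0, C 10 (total 20).
A receives 10.

10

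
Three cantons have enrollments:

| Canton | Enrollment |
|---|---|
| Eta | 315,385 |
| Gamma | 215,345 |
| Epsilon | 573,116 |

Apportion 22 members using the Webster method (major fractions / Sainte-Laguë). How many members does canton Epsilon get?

12

Standard divisor 1103846/22 ≈ 50174.818; standard quotas: Eta 6.286, Gamma 4.292, Epsilon 11.422.
Rounding to the nearest integer gives 6, 4, 11 = 21 seats, so the divisor must be adjusted.
With modified divisor 49200: modified quotas Eta 6.410, Gamma 4.377, Epsilon 11.649.
Rounding to the nearest integer: Eta 6, Gamma 4, Epsilon 12 (total 22).
Epsilon receives 12.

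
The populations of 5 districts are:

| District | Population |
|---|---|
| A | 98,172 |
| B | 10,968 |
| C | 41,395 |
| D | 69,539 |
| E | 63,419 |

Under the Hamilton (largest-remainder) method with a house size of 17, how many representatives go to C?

Total 283493; standard divisor 283493/17 ≈ 16676.059.
Standard quotas: A 5.8870, B 0.6577, C 2.4823, D 4.1700, E 3.8030.
Lower quotas: A 5, B 0, C 2, D 4, E 3 (sum 14, leaving 3 seats).
Remainders in descending order: A 0.8870, E 0.8030, B 0.6577, C 0.4823, D 0.1700.
Largest remainders: A, E, B receive the extra seats.
C receives 2.

2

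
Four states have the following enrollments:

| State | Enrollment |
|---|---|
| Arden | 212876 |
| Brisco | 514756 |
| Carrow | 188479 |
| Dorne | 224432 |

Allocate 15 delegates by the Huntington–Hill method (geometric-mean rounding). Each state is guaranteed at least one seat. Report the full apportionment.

With divisor 78187: modified quotas Arden 2.723, Brisco 6.584, Carrow 2.411, Dorne 2.870.
Geometric-mean thresholds: Arden √(2·3)=2.449, Brisco √(6·7)=6.481, Carrow √(2·3)=2.449, Dorne √(2·3)=2.449.
Each quota rounded against its threshold gives Arden 3, Brisco 7, Carrow 2, Dorne 3 (total 15).

Arden: 3, Brisco: 7, Carrow: 2, Dorne: 3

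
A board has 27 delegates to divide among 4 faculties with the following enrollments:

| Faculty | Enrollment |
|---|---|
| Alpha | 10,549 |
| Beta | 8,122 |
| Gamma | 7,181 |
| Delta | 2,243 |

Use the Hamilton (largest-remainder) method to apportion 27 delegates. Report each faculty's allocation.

Alpha 10, Beta 8, Gamma 7, Delta 2

Standard divisor: 28095 ÷ 27 ≈ 1040.556.
Standard quotas: Alpha 10.1379, Beta 7.8054, Gamma 6.9011, Delta 2.1556.
Lower quotas: Alpha 10, Beta 7, Gamma 6, Delta 2 (sum 25, leaving 2 seats).
Remainders in descending order: Gamma 0.9011, Beta 0.8054, Delta 0.1556, Alpha 0.1379.
Largest remainders: Gamma, Beta receive the extra seats.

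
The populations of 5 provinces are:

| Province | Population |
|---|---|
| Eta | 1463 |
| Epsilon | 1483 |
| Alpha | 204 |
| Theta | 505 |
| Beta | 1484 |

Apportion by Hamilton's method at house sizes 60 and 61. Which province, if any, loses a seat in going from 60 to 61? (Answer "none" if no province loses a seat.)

At 60 seats: Eta 17, Epsilon 17, Alpha 3, Theta 6, Beta 17.
At 61 seats: Eta 17, Epsilon 18, Alpha 2, Theta 6, Beta 18.
Alpha drops from 3 to 2.

Alpha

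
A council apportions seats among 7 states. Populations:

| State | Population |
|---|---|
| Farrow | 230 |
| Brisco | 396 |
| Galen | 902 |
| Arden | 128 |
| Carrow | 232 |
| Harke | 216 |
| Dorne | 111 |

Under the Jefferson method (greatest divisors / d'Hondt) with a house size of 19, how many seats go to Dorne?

Standard divisor 2215/19 ≈ 116.579; standard quotas: Farrow 1.973, Brisco 3.397, Galen 7.737, Arden 1.098, Carrow 1.990, Harke 1.853, Dorne 0.952.
Rounding down gives 1, 3, 7, 1, 1, 1, 0 = 14 seats, so the divisor must be adjusted.
With modified divisor 104: modified quotas Farrow 2.212, Brisco 3.808, Galen 8.673, Arden 1.231, Carrow 2.231, Harke 2.077, Dorne 1.067.
Rounding down: Farrow 2, Brisco 3, Galen 8, Arden 1, Carrow 2, Harke 2, Dorne 1 (total 19).
Dorne receives 1.

1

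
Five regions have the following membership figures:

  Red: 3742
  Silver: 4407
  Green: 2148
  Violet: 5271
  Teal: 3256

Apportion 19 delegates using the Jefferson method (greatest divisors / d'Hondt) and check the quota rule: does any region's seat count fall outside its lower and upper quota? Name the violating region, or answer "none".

Standard quotas: Red 3.777, Silver 4.448, Green 2.168, Violet 5.320, Teal 3.286.
Jefferson allocation: Red 4, Silver 5, Green 2, Violet 5, Teal 3.
Every allocation lies between the lower and upper quota.

none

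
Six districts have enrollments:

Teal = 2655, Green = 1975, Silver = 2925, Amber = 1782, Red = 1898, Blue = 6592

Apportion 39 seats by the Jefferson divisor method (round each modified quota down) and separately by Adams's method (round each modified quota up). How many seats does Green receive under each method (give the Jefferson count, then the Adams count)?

4 and 5

Jefferson: Teal 6, Green 4, Silver 6, Amber 4, Red 4, Blue 15.
Adams: Teal 6, Green 5, Silver 6, Amber 4, Red 4, Blue 14.
Green gets 4 under Jefferson and 5 under Adams.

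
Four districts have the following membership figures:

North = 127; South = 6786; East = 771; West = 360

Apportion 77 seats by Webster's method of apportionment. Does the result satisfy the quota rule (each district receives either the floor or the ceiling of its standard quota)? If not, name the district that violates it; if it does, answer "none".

Standard quotas: North 1.216, South 64.958, East 7.380, West 3.446.
Webster allocation: North 1, South 66, East 7, West 3.
South has quota 64.958 (lower 64, upper 65) but receives 66 — outside the quota interval.

South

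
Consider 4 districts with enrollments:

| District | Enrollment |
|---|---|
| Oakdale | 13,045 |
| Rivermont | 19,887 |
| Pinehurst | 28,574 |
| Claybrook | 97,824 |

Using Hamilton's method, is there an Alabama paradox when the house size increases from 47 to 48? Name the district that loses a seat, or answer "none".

none

At 47 seats: Oakdale 4, Rivermont 6, Pinehurst 8, Claybrook 29.
At 48 seats: Oakdale 4, Rivermont 6, Pinehurst 9, Claybrook 29.
No district's allocation decreased.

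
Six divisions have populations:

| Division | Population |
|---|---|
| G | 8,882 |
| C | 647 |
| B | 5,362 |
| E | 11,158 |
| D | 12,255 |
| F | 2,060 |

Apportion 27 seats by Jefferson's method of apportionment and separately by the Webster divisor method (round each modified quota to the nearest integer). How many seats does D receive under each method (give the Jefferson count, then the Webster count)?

Jefferson: G 6, C 0, B 3, E 8, D 9, F 1.
Webster: G 6, C 0, B 4, E 8, D 8, F 1.
D gets 9 under Jefferson and 8 under Webster.

9 and 8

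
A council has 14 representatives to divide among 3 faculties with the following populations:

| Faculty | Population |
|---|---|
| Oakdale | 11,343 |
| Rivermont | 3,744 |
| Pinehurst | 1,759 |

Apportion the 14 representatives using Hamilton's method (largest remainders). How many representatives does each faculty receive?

The standard divisor is 16846/14 ≈ 1203.286.
Standard quotas: Oakdale 9.4267, Rivermont 3.1115, Pinehurst 1.4618.
Lower quotas: Oakdale 9, Rivermont 3, Pinehurst 1 (sum 13, leaving 1 seat).
Remainders in descending order: Pinehurst 0.4618, Oakdale 0.4267, Rivermont 0.1115.
The surplus seat goes to Pinehurst.

Oakdale 9; Rivermont 3; Pinehurst 2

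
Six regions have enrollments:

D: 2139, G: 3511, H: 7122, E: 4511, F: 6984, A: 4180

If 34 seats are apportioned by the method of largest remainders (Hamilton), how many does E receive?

5

Total 28447; standard divisor 28447/34 ≈ 836.676.
Standard quotas: D 2.5565, G 4.1964, H 8.5123, E 5.3916, F 8.3473, A 4.9960.
Lower quotas: D 2, G 4, H 8, E 5, F 8, A 4 (sum 31, leaving 3 seats).
Remainders in descending order: A 0.9960, D 0.5565, H 0.5123, E 0.3916, F 0.3473, G 0.1964.
Largest remainders: A, D, H receive the extra seats.
E receives 5.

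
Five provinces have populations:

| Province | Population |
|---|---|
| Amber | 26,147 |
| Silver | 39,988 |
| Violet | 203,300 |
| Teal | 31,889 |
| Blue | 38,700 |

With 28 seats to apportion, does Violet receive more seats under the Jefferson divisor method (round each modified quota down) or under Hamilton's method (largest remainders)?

Jefferson

Jefferson: Amber 2, Silver 3, Violet 18, Teal 2, Blue 3.
Hamilton: Amber 2, Silver 3, Violet 17, Teal 3, Blue 3.
Violet gets 18 under Jefferson and 17 under Hamilton.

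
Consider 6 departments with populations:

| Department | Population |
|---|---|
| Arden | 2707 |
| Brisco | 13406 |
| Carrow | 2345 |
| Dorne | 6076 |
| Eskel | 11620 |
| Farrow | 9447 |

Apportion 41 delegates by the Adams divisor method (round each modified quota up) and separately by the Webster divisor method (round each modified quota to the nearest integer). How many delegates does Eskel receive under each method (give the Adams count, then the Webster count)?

Adams: Arden 3, Brisco 12, Carrow 2, Dorne 6, Eskel 10, Farrow 8.
Webster: Arden 2, Brisco 12, Carrow 2, Dorne 5, Eskel 11, Farrow 9.
Eskel gets 10 under Adams and 11 under Webster.

10 and 11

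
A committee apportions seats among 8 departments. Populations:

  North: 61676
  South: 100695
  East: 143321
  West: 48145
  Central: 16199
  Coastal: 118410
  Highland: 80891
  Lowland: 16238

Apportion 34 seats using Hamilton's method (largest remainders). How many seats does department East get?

8

The standard divisor is 585575/34 ≈ 17222.794.
Standard quotas: North 3.5811, South 5.8466, East 8.3216, West 2.7954, Central 0.9406, Coastal 6.8752, Highland 4.6967, Lowland 0.9428.
Lower quotas: North 3, South 5, East 8, West 2, Central 0, Coastal 6, Highland 4, Lowland 0 (sum 28, leaving 6 seats).
Remainders in descending order: Lowland 0.9428, Central 0.9406, Coastal 0.8752, South 0.8466, West 0.7954, Highland 0.6967, North 0.5811, East 0.3216.
Largest remainders: Lowland, Central, Coastal, South, West, Highland receive the extra seats.
East receives 8.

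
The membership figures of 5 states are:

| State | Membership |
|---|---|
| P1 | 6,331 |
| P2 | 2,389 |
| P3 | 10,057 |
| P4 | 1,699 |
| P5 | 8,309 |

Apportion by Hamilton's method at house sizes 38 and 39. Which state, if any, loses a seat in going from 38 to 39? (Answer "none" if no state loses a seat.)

none

At 38 seats: P1 9, P2 3, P3 13, P4 2, P5 11.
At 39 seats: P1 9, P2 3, P3 14, P4 2, P5 11.
No state's allocation decreased.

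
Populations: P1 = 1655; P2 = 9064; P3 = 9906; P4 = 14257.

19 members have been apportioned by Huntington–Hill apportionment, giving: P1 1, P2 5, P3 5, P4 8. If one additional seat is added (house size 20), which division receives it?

P3

Priority for the next seat is population ÷ (√(s·(s+1))).
Priorities: P1 1170.262, P2 1654.852, P3 1808.580, P4 1680.204.
Highest priority: P3.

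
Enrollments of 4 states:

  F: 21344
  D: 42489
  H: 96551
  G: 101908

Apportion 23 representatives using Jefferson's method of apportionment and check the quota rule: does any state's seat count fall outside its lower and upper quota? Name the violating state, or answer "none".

none

Standard quotas: F 1.872, D 3.726, H 8.466, G 8.936.
Jefferson allocation: F 2, D 3, H 9, G 9.
Every allocation lies between the lower and upper quota.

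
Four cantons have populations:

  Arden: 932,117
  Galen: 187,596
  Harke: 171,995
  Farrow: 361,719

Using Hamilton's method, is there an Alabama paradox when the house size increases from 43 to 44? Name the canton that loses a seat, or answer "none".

Harke

At 43 seats: Arden 24, Galen 5, Harke 5, Farrow 9.
At 44 seats: Arden 25, Galen 5, Harke 4, Farrow 10.
Harke drops from 5 to 4.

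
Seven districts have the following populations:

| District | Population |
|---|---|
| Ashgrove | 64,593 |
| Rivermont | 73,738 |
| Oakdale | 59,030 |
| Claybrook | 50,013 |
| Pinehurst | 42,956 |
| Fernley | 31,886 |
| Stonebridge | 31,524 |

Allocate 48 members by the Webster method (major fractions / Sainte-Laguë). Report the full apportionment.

Ashgrove=9, Rivermont=10, Oakdale=8, Claybrook=7, Pinehurst=6, Fernley=4, Stonebridge=4

Standard divisor 353740/48 ≈ 7369.583; standard quotas: Ashgrove 8.765, Rivermont 10.006, Oakdale 8.010, Claybrook 6.786, Pinehurst 5.829, Fernley 4.327, Stonebridge 4.278.
Rounding to the nearest integer gives Ashgrove 9, Rivermont 10, Oakdale 8, Claybrook 7, Pinehurst 6, Fernley 4, Stonebridge 4 — total 48, matching the house size, so no adjustment is needed.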